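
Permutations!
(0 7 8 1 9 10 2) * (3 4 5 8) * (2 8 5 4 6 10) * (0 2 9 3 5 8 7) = [0, 3, 2, 6, 4, 8, 10, 5, 1, 9, 7] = (1 3 6 10 7 5 8)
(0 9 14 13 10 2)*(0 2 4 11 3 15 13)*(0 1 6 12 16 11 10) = (0 9 14 1 6 12 16 11 3 15 13)(4 10) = [9, 6, 2, 15, 10, 5, 12, 7, 8, 14, 4, 3, 16, 0, 1, 13, 11]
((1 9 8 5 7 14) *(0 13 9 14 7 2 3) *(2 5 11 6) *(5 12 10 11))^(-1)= ((0 13 9 8 5 12 10 11 6 2 3)(1 14))^(-1)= (0 3 2 6 11 10 12 5 8 9 13)(1 14)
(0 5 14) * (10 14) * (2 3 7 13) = (0 5 10 14)(2 3 7 13) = [5, 1, 3, 7, 4, 10, 6, 13, 8, 9, 14, 11, 12, 2, 0]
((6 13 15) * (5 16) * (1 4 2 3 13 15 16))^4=(1 13 4 16 2 5 3)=((1 4 2 3 13 16 5)(6 15))^4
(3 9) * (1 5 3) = (1 5 3 9) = [0, 5, 2, 9, 4, 3, 6, 7, 8, 1]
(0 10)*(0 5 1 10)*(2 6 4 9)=(1 10 5)(2 6 4 9)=[0, 10, 6, 3, 9, 1, 4, 7, 8, 2, 5]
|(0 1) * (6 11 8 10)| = |(0 1)(6 11 8 10)| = 4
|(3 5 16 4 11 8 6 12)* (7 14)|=8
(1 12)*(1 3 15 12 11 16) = (1 11 16)(3 15 12) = [0, 11, 2, 15, 4, 5, 6, 7, 8, 9, 10, 16, 3, 13, 14, 12, 1]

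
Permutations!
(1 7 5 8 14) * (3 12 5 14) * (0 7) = (0 7 14 1)(3 12 5 8) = [7, 0, 2, 12, 4, 8, 6, 14, 3, 9, 10, 11, 5, 13, 1]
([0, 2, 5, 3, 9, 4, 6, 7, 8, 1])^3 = [0, 4, 9, 3, 2, 1, 6, 7, 8, 5]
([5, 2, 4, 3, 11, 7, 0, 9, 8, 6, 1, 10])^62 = [7, 4, 11, 3, 10, 9, 5, 6, 8, 0, 2, 1]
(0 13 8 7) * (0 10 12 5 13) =(5 13 8 7 10 12) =[0, 1, 2, 3, 4, 13, 6, 10, 7, 9, 12, 11, 5, 8]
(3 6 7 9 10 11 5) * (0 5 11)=[5, 1, 2, 6, 4, 3, 7, 9, 8, 10, 0, 11]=(11)(0 5 3 6 7 9 10)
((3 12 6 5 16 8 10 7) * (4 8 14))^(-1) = ((3 12 6 5 16 14 4 8 10 7))^(-1) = (3 7 10 8 4 14 16 5 6 12)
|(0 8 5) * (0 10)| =4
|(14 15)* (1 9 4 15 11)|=|(1 9 4 15 14 11)|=6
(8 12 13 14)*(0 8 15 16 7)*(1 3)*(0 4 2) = [8, 3, 0, 1, 2, 5, 6, 4, 12, 9, 10, 11, 13, 14, 15, 16, 7] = (0 8 12 13 14 15 16 7 4 2)(1 3)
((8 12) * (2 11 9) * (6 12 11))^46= ((2 6 12 8 11 9))^46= (2 11 12)(6 9 8)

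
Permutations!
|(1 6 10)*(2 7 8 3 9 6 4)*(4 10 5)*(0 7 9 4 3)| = |(0 7 8)(1 10)(2 9 6 5 3 4)| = 6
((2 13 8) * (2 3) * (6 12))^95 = ((2 13 8 3)(6 12))^95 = (2 3 8 13)(6 12)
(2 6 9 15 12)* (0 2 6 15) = (0 2 15 12 6 9) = [2, 1, 15, 3, 4, 5, 9, 7, 8, 0, 10, 11, 6, 13, 14, 12]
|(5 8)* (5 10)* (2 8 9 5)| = 6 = |(2 8 10)(5 9)|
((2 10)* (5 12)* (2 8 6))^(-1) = ((2 10 8 6)(5 12))^(-1) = (2 6 8 10)(5 12)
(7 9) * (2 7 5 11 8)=(2 7 9 5 11 8)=[0, 1, 7, 3, 4, 11, 6, 9, 2, 5, 10, 8]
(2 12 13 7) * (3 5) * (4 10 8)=[0, 1, 12, 5, 10, 3, 6, 2, 4, 9, 8, 11, 13, 7]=(2 12 13 7)(3 5)(4 10 8)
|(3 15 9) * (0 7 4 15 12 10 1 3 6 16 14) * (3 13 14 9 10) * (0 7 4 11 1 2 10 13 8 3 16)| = 14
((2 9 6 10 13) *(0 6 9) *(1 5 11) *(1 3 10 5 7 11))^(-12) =(0 13 3 7 5)(1 6 2 10 11)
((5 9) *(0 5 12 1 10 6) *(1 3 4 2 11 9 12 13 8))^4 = (0 4 13 6 3 9 10 12 11 1 5 2 8)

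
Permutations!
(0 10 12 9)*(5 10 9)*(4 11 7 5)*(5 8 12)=(0 9)(4 11 7 8 12)(5 10)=[9, 1, 2, 3, 11, 10, 6, 8, 12, 0, 5, 7, 4]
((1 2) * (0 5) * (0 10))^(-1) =(0 10 5)(1 2)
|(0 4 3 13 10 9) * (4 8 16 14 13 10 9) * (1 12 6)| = |(0 8 16 14 13 9)(1 12 6)(3 10 4)| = 6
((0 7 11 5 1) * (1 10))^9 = (0 5)(1 11)(7 10)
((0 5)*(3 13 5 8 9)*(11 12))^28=(0 13 9)(3 8 5)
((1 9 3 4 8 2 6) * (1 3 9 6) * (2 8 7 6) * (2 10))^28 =((1 10 2)(3 4 7 6))^28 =(1 10 2)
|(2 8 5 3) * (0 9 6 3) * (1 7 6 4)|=|(0 9 4 1 7 6 3 2 8 5)|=10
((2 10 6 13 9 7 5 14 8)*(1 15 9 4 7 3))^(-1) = (1 3 9 15)(2 8 14 5 7 4 13 6 10)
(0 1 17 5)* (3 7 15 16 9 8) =(0 1 17 5)(3 7 15 16 9 8) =[1, 17, 2, 7, 4, 0, 6, 15, 3, 8, 10, 11, 12, 13, 14, 16, 9, 5]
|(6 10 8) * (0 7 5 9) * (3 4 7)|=6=|(0 3 4 7 5 9)(6 10 8)|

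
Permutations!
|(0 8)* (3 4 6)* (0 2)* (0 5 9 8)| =|(2 5 9 8)(3 4 6)| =12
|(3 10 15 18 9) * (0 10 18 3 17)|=|(0 10 15 3 18 9 17)|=7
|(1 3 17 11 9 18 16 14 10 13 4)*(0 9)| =12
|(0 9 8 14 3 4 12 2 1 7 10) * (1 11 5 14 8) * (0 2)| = 12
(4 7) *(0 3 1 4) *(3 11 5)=[11, 4, 2, 1, 7, 3, 6, 0, 8, 9, 10, 5]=(0 11 5 3 1 4 7)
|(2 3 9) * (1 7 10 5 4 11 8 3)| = |(1 7 10 5 4 11 8 3 9 2)| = 10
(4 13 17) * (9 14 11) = [0, 1, 2, 3, 13, 5, 6, 7, 8, 14, 10, 9, 12, 17, 11, 15, 16, 4] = (4 13 17)(9 14 11)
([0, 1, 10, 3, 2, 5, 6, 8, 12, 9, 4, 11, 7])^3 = (12)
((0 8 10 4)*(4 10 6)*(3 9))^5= (10)(0 8 6 4)(3 9)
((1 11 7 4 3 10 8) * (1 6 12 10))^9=(1 3 4 7 11)(6 12 10 8)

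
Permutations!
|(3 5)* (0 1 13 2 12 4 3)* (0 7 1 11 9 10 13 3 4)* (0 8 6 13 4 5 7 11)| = 15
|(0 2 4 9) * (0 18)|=5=|(0 2 4 9 18)|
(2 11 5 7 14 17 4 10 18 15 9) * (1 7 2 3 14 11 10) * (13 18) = (1 7 11 5 2 10 13 18 15 9 3 14 17 4) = [0, 7, 10, 14, 1, 2, 6, 11, 8, 3, 13, 5, 12, 18, 17, 9, 16, 4, 15]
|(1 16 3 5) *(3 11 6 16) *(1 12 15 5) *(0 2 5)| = |(0 2 5 12 15)(1 3)(6 16 11)| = 30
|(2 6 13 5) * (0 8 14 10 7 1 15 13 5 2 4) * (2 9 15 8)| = |(0 2 6 5 4)(1 8 14 10 7)(9 15 13)| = 15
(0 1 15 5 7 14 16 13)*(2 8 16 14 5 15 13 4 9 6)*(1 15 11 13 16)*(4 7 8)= [15, 16, 4, 3, 9, 8, 2, 5, 1, 6, 10, 13, 12, 0, 14, 11, 7]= (0 15 11 13)(1 16 7 5 8)(2 4 9 6)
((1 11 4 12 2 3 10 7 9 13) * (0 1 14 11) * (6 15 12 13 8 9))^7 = (15)(0 1)(4 11 14 13)(8 9)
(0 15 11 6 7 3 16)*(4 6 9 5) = (0 15 11 9 5 4 6 7 3 16) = [15, 1, 2, 16, 6, 4, 7, 3, 8, 5, 10, 9, 12, 13, 14, 11, 0]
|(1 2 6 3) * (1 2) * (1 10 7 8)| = |(1 10 7 8)(2 6 3)| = 12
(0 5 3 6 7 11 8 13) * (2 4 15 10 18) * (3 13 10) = (0 5 13)(2 4 15 3 6 7 11 8 10 18) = [5, 1, 4, 6, 15, 13, 7, 11, 10, 9, 18, 8, 12, 0, 14, 3, 16, 17, 2]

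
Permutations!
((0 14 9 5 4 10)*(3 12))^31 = ((0 14 9 5 4 10)(3 12))^31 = (0 14 9 5 4 10)(3 12)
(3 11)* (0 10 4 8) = (0 10 4 8)(3 11) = [10, 1, 2, 11, 8, 5, 6, 7, 0, 9, 4, 3]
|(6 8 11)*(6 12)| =4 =|(6 8 11 12)|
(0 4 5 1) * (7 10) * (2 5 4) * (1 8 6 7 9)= (0 2 5 8 6 7 10 9 1)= [2, 0, 5, 3, 4, 8, 7, 10, 6, 1, 9]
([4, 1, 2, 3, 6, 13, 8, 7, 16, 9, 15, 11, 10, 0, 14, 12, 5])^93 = (0 6 16 13 4 8 5)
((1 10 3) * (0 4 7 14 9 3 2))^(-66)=(0 1 14)(2 3 7)(4 10 9)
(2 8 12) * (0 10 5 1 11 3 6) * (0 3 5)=[10, 11, 8, 6, 4, 1, 3, 7, 12, 9, 0, 5, 2]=(0 10)(1 11 5)(2 8 12)(3 6)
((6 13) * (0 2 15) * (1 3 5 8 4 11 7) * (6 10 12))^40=(0 2 15)(1 11 8 3 7 4 5)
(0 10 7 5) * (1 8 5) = [10, 8, 2, 3, 4, 0, 6, 1, 5, 9, 7] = (0 10 7 1 8 5)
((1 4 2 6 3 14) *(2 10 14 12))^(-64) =((1 4 10 14)(2 6 3 12))^(-64) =(14)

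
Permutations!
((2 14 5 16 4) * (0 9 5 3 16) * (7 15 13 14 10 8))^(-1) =(0 5 9)(2 4 16 3 14 13 15 7 8 10)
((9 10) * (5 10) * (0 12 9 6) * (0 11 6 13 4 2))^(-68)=((0 12 9 5 10 13 4 2)(6 11))^(-68)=(0 10)(2 5)(4 9)(12 13)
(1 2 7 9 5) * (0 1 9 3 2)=(0 1)(2 7 3)(5 9)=[1, 0, 7, 2, 4, 9, 6, 3, 8, 5]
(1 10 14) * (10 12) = [0, 12, 2, 3, 4, 5, 6, 7, 8, 9, 14, 11, 10, 13, 1] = (1 12 10 14)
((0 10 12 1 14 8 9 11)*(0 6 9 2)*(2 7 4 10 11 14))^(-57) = ((0 11 6 9 14 8 7 4 10 12 1 2))^(-57) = (0 9 7 12)(1 11 14 4)(2 6 8 10)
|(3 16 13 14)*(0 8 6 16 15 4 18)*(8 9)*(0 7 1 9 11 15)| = |(0 11 15 4 18 7 1 9 8 6 16 13 14 3)| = 14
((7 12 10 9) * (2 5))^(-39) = (2 5)(7 12 10 9) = ((2 5)(7 12 10 9))^(-39)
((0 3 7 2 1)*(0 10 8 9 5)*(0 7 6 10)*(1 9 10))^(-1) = (0 1 6 3)(2 7 5 9)(8 10)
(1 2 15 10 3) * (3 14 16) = (1 2 15 10 14 16 3) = [0, 2, 15, 1, 4, 5, 6, 7, 8, 9, 14, 11, 12, 13, 16, 10, 3]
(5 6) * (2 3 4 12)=(2 3 4 12)(5 6)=[0, 1, 3, 4, 12, 6, 5, 7, 8, 9, 10, 11, 2]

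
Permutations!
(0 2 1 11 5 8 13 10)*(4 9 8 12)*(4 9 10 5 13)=(0 2 1 11 13 5 12 9 8 4 10)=[2, 11, 1, 3, 10, 12, 6, 7, 4, 8, 0, 13, 9, 5]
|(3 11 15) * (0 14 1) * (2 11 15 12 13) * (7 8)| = |(0 14 1)(2 11 12 13)(3 15)(7 8)| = 12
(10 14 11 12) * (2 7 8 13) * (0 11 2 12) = (0 11)(2 7 8 13 12 10 14) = [11, 1, 7, 3, 4, 5, 6, 8, 13, 9, 14, 0, 10, 12, 2]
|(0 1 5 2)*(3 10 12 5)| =7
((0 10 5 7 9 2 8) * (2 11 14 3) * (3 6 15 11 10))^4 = (15)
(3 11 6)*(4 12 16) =(3 11 6)(4 12 16) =[0, 1, 2, 11, 12, 5, 3, 7, 8, 9, 10, 6, 16, 13, 14, 15, 4]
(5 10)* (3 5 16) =(3 5 10 16) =[0, 1, 2, 5, 4, 10, 6, 7, 8, 9, 16, 11, 12, 13, 14, 15, 3]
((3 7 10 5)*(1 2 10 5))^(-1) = (1 10 2)(3 5 7)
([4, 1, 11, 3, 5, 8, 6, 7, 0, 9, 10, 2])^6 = [5, 1, 2, 3, 8, 0, 6, 7, 4, 9, 10, 11]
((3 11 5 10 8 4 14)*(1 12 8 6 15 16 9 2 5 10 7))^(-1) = (1 7 5 2 9 16 15 6 10 11 3 14 4 8 12)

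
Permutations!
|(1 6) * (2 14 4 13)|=|(1 6)(2 14 4 13)|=4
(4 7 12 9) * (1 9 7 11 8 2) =(1 9 4 11 8 2)(7 12) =[0, 9, 1, 3, 11, 5, 6, 12, 2, 4, 10, 8, 7]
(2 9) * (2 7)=(2 9 7)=[0, 1, 9, 3, 4, 5, 6, 2, 8, 7]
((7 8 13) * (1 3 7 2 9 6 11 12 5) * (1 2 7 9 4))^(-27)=((1 3 9 6 11 12 5 2 4)(7 8 13))^(-27)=(13)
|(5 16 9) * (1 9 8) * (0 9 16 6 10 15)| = |(0 9 5 6 10 15)(1 16 8)| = 6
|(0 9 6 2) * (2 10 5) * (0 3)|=7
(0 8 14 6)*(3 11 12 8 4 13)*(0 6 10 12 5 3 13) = (0 4)(3 11 5)(8 14 10 12) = [4, 1, 2, 11, 0, 3, 6, 7, 14, 9, 12, 5, 8, 13, 10]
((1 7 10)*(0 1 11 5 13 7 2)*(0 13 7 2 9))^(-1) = ((0 1 9)(2 13)(5 7 10 11))^(-1) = (0 9 1)(2 13)(5 11 10 7)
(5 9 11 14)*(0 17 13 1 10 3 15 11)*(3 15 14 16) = (0 17 13 1 10 15 11 16 3 14 5 9) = [17, 10, 2, 14, 4, 9, 6, 7, 8, 0, 15, 16, 12, 1, 5, 11, 3, 13]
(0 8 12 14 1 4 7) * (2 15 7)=(0 8 12 14 1 4 2 15 7)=[8, 4, 15, 3, 2, 5, 6, 0, 12, 9, 10, 11, 14, 13, 1, 7]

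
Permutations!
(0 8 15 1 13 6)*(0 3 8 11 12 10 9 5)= [11, 13, 2, 8, 4, 0, 3, 7, 15, 5, 9, 12, 10, 6, 14, 1]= (0 11 12 10 9 5)(1 13 6 3 8 15)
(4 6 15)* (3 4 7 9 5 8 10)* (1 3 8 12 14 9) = (1 3 4 6 15 7)(5 12 14 9)(8 10) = [0, 3, 2, 4, 6, 12, 15, 1, 10, 5, 8, 11, 14, 13, 9, 7]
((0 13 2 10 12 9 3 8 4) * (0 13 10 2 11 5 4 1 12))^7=(0 10)(1 9 8 12 3)(4 5 11 13)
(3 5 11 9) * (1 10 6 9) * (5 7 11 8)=(1 10 6 9 3 7 11)(5 8)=[0, 10, 2, 7, 4, 8, 9, 11, 5, 3, 6, 1]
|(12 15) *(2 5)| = |(2 5)(12 15)| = 2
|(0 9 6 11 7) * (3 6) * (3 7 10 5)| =15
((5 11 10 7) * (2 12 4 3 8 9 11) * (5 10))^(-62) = ((2 12 4 3 8 9 11 5)(7 10))^(-62) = (2 4 8 11)(3 9 5 12)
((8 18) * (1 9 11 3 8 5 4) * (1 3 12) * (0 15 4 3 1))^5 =((0 15 4 1 9 11 12)(3 8 18 5))^5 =(0 11 1 15 12 9 4)(3 8 18 5)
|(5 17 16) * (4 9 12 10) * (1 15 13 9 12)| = 12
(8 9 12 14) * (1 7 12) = (1 7 12 14 8 9) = [0, 7, 2, 3, 4, 5, 6, 12, 9, 1, 10, 11, 14, 13, 8]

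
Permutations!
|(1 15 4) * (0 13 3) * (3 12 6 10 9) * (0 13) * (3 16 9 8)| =|(1 15 4)(3 13 12 6 10 8)(9 16)| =6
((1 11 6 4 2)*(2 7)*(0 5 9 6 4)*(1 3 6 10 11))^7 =(0 2 11 5 3 4 9 6 7 10)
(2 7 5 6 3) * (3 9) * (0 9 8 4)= (0 9 3 2 7 5 6 8 4)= [9, 1, 7, 2, 0, 6, 8, 5, 4, 3]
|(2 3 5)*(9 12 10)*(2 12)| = |(2 3 5 12 10 9)| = 6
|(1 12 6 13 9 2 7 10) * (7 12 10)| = 10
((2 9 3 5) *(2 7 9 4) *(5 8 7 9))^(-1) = ((2 4)(3 8 7 5 9))^(-1) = (2 4)(3 9 5 7 8)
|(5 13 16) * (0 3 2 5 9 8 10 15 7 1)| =|(0 3 2 5 13 16 9 8 10 15 7 1)| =12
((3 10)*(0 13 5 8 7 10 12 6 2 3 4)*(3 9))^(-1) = (0 4 10 7 8 5 13)(2 6 12 3 9)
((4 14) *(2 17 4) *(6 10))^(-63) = ((2 17 4 14)(6 10))^(-63) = (2 17 4 14)(6 10)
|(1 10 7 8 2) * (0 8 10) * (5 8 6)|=|(0 6 5 8 2 1)(7 10)|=6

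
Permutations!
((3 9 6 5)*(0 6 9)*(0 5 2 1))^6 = (9)(0 2)(1 6) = ((9)(0 6 2 1)(3 5))^6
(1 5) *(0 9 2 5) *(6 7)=(0 9 2 5 1)(6 7)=[9, 0, 5, 3, 4, 1, 7, 6, 8, 2]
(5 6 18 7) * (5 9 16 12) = (5 6 18 7 9 16 12) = [0, 1, 2, 3, 4, 6, 18, 9, 8, 16, 10, 11, 5, 13, 14, 15, 12, 17, 7]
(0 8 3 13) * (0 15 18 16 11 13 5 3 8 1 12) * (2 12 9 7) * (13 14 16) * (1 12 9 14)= (0 12)(1 14 16 11)(2 9 7)(3 5)(13 15 18)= [12, 14, 9, 5, 4, 3, 6, 2, 8, 7, 10, 1, 0, 15, 16, 18, 11, 17, 13]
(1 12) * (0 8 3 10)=(0 8 3 10)(1 12)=[8, 12, 2, 10, 4, 5, 6, 7, 3, 9, 0, 11, 1]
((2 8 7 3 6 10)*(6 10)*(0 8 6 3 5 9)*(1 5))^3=((0 8 7 1 5 9)(2 6 3 10))^3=(0 1)(2 10 3 6)(5 8)(7 9)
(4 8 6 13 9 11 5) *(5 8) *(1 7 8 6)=(1 7 8)(4 5)(6 13 9 11)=[0, 7, 2, 3, 5, 4, 13, 8, 1, 11, 10, 6, 12, 9]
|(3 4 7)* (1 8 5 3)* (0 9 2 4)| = |(0 9 2 4 7 1 8 5 3)| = 9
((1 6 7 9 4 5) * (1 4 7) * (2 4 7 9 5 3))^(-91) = ((9)(1 6)(2 4 3)(5 7))^(-91) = (9)(1 6)(2 3 4)(5 7)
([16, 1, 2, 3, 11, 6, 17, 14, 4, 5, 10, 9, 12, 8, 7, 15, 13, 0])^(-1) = (0 17 6 5 9 11 4 8 13 16)(7 14)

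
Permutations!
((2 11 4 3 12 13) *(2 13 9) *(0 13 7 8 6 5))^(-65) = ((0 13 7 8 6 5)(2 11 4 3 12 9))^(-65) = (0 13 7 8 6 5)(2 11 4 3 12 9)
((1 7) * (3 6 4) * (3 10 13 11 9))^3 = (1 7)(3 10 9 4 11 6 13) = ((1 7)(3 6 4 10 13 11 9))^3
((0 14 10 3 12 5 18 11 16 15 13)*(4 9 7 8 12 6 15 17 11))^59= (0 3 13 10 15 14 6)(4 8 18 7 5 9 12)(11 17 16)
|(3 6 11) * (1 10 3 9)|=6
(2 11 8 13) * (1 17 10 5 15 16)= (1 17 10 5 15 16)(2 11 8 13)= [0, 17, 11, 3, 4, 15, 6, 7, 13, 9, 5, 8, 12, 2, 14, 16, 1, 10]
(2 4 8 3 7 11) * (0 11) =(0 11 2 4 8 3 7) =[11, 1, 4, 7, 8, 5, 6, 0, 3, 9, 10, 2]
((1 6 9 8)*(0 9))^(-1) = (0 6 1 8 9)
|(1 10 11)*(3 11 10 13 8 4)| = 6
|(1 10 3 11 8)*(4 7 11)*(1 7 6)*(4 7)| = 8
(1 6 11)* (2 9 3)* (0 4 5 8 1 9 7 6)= (0 4 5 8 1)(2 7 6 11 9 3)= [4, 0, 7, 2, 5, 8, 11, 6, 1, 3, 10, 9]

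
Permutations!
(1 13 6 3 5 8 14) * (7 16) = [0, 13, 2, 5, 4, 8, 3, 16, 14, 9, 10, 11, 12, 6, 1, 15, 7] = (1 13 6 3 5 8 14)(7 16)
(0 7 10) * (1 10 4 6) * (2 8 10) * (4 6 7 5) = (0 5 4 7 6 1 2 8 10) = [5, 2, 8, 3, 7, 4, 1, 6, 10, 9, 0]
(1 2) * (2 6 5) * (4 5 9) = (1 6 9 4 5 2) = [0, 6, 1, 3, 5, 2, 9, 7, 8, 4]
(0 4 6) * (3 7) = (0 4 6)(3 7) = [4, 1, 2, 7, 6, 5, 0, 3]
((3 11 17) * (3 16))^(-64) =(17)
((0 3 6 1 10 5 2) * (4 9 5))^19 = (0 3 6 1 10 4 9 5 2)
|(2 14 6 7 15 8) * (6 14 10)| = |(2 10 6 7 15 8)| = 6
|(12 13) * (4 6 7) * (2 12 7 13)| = 4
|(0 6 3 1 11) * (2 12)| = |(0 6 3 1 11)(2 12)| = 10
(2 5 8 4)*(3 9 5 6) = (2 6 3 9 5 8 4) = [0, 1, 6, 9, 2, 8, 3, 7, 4, 5]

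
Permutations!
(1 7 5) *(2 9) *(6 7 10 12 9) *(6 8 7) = [0, 10, 8, 3, 4, 1, 6, 5, 7, 2, 12, 11, 9] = (1 10 12 9 2 8 7 5)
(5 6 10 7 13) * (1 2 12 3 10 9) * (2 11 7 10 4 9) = (1 11 7 13 5 6 2 12 3 4 9) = [0, 11, 12, 4, 9, 6, 2, 13, 8, 1, 10, 7, 3, 5]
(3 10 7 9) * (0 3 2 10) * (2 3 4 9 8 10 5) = (0 4 9 3)(2 5)(7 8 10) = [4, 1, 5, 0, 9, 2, 6, 8, 10, 3, 7]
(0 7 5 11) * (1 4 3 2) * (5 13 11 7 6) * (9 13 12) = [6, 4, 1, 2, 3, 7, 5, 12, 8, 13, 10, 0, 9, 11] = (0 6 5 7 12 9 13 11)(1 4 3 2)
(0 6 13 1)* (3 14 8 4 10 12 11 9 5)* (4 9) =(0 6 13 1)(3 14 8 9 5)(4 10 12 11) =[6, 0, 2, 14, 10, 3, 13, 7, 9, 5, 12, 4, 11, 1, 8]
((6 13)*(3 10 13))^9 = (3 10 13 6)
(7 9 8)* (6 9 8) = (6 9)(7 8) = [0, 1, 2, 3, 4, 5, 9, 8, 7, 6]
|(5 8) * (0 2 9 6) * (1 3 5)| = 4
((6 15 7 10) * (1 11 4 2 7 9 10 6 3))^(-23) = ((1 11 4 2 7 6 15 9 10 3))^(-23) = (1 9 7 11 10 6 4 3 15 2)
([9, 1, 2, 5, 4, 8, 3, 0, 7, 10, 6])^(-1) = (0 7 8 5 3 6 10 9)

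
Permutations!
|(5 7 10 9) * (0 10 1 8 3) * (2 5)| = |(0 10 9 2 5 7 1 8 3)| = 9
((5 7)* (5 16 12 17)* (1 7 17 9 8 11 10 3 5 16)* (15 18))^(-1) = (1 7)(3 10 11 8 9 12 16 17 5)(15 18)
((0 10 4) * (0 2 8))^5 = (10)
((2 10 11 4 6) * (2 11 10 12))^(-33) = (2 12)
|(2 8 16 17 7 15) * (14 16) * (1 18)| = 14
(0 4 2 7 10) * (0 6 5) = [4, 1, 7, 3, 2, 0, 5, 10, 8, 9, 6] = (0 4 2 7 10 6 5)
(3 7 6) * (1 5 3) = (1 5 3 7 6) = [0, 5, 2, 7, 4, 3, 1, 6]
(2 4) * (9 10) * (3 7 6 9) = (2 4)(3 7 6 9 10) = [0, 1, 4, 7, 2, 5, 9, 6, 8, 10, 3]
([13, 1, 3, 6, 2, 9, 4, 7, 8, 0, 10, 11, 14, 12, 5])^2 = [12, 1, 6, 4, 3, 0, 2, 7, 8, 13, 10, 11, 5, 14, 9]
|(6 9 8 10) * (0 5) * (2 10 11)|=|(0 5)(2 10 6 9 8 11)|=6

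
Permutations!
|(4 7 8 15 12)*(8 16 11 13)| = |(4 7 16 11 13 8 15 12)| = 8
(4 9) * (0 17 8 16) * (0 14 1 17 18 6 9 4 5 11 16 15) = [18, 17, 2, 3, 4, 11, 9, 7, 15, 5, 10, 16, 12, 13, 1, 0, 14, 8, 6] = (0 18 6 9 5 11 16 14 1 17 8 15)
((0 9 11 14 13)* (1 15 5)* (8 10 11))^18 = ((0 9 8 10 11 14 13)(1 15 5))^18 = (15)(0 11 9 14 8 13 10)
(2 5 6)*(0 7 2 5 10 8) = (0 7 2 10 8)(5 6) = [7, 1, 10, 3, 4, 6, 5, 2, 0, 9, 8]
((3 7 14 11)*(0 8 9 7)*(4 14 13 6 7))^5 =(0 11 4 8 3 14 9)(6 13 7)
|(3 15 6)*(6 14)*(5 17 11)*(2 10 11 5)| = |(2 10 11)(3 15 14 6)(5 17)| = 12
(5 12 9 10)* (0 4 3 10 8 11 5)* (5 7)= [4, 1, 2, 10, 3, 12, 6, 5, 11, 8, 0, 7, 9]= (0 4 3 10)(5 12 9 8 11 7)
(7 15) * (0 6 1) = (0 6 1)(7 15) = [6, 0, 2, 3, 4, 5, 1, 15, 8, 9, 10, 11, 12, 13, 14, 7]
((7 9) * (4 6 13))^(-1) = ((4 6 13)(7 9))^(-1) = (4 13 6)(7 9)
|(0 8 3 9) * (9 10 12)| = 6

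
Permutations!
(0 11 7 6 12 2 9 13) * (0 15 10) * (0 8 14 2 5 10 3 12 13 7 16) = (0 11 16)(2 9 7 6 13 15 3 12 5 10 8 14) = [11, 1, 9, 12, 4, 10, 13, 6, 14, 7, 8, 16, 5, 15, 2, 3, 0]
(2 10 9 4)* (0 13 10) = (0 13 10 9 4 2) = [13, 1, 0, 3, 2, 5, 6, 7, 8, 4, 9, 11, 12, 10]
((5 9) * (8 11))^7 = (5 9)(8 11) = ((5 9)(8 11))^7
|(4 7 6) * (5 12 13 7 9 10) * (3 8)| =|(3 8)(4 9 10 5 12 13 7 6)| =8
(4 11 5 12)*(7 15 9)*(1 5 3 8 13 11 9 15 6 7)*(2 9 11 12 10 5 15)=(1 15 2 9)(3 8 13 12 4 11)(5 10)(6 7)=[0, 15, 9, 8, 11, 10, 7, 6, 13, 1, 5, 3, 4, 12, 14, 2]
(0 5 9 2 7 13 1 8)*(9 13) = (0 5 13 1 8)(2 7 9) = [5, 8, 7, 3, 4, 13, 6, 9, 0, 2, 10, 11, 12, 1]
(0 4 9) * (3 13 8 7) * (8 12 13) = (0 4 9)(3 8 7)(12 13) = [4, 1, 2, 8, 9, 5, 6, 3, 7, 0, 10, 11, 13, 12]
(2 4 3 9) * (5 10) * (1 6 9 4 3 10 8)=(1 6 9 2 3 4 10 5 8)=[0, 6, 3, 4, 10, 8, 9, 7, 1, 2, 5]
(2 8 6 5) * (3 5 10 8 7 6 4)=(2 7 6 10 8 4 3 5)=[0, 1, 7, 5, 3, 2, 10, 6, 4, 9, 8]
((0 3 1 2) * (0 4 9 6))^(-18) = (0 2 6 1 9 3 4)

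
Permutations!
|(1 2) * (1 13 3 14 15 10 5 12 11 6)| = 11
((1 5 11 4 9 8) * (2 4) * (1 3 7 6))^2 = ((1 5 11 2 4 9 8 3 7 6))^2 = (1 11 4 8 7)(2 9 3 6 5)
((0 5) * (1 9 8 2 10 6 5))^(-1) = ((0 1 9 8 2 10 6 5))^(-1) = (0 5 6 10 2 8 9 1)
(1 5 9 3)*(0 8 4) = (0 8 4)(1 5 9 3) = [8, 5, 2, 1, 0, 9, 6, 7, 4, 3]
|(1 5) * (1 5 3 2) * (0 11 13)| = 3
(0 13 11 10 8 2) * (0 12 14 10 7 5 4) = (0 13 11 7 5 4)(2 12 14 10 8) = [13, 1, 12, 3, 0, 4, 6, 5, 2, 9, 8, 7, 14, 11, 10]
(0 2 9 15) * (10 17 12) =[2, 1, 9, 3, 4, 5, 6, 7, 8, 15, 17, 11, 10, 13, 14, 0, 16, 12] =(0 2 9 15)(10 17 12)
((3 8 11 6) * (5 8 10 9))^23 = ((3 10 9 5 8 11 6))^23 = (3 9 8 6 10 5 11)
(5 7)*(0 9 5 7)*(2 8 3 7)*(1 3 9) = (0 1 3 7 2 8 9 5) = [1, 3, 8, 7, 4, 0, 6, 2, 9, 5]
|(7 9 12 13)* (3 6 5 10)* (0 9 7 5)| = 8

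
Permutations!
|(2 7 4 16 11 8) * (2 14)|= |(2 7 4 16 11 8 14)|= 7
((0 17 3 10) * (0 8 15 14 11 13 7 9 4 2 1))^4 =(0 8 13 2 3 14 9)(1 10 11 4 17 15 7)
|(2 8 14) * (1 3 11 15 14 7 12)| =9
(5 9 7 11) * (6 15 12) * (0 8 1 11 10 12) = (0 8 1 11 5 9 7 10 12 6 15) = [8, 11, 2, 3, 4, 9, 15, 10, 1, 7, 12, 5, 6, 13, 14, 0]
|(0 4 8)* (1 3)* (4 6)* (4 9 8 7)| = 4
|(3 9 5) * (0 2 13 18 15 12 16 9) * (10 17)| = 10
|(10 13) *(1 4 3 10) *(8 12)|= |(1 4 3 10 13)(8 12)|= 10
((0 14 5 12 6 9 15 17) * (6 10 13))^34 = (0 10 15 5 6)(9 14 13 17 12)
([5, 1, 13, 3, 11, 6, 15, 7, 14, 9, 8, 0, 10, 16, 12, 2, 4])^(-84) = [16, 1, 5, 3, 2, 4, 11, 7, 8, 9, 10, 13, 12, 6, 14, 0, 15]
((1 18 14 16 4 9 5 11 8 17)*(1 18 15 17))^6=((1 15 17 18 14 16 4 9 5 11 8))^6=(1 4 15 9 17 5 18 11 14 8 16)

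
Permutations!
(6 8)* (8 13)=[0, 1, 2, 3, 4, 5, 13, 7, 6, 9, 10, 11, 12, 8]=(6 13 8)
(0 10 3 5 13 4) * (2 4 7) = (0 10 3 5 13 7 2 4) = [10, 1, 4, 5, 0, 13, 6, 2, 8, 9, 3, 11, 12, 7]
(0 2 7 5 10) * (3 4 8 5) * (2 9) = [9, 1, 7, 4, 8, 10, 6, 3, 5, 2, 0] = (0 9 2 7 3 4 8 5 10)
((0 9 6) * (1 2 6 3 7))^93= (0 3 1 6 9 7 2)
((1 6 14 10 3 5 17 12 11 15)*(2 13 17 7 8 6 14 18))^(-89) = (1 14 10 3 5 7 8 6 18 2 13 17 12 11 15)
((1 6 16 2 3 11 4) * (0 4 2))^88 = (0 6 4 16 1)(2 3 11)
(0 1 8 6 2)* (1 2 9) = (0 2)(1 8 6 9) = [2, 8, 0, 3, 4, 5, 9, 7, 6, 1]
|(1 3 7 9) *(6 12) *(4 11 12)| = |(1 3 7 9)(4 11 12 6)| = 4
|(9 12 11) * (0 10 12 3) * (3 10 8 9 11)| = 6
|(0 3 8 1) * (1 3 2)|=|(0 2 1)(3 8)|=6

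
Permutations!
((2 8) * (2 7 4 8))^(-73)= (4 7 8)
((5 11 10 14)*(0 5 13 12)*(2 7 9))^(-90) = ((0 5 11 10 14 13 12)(2 7 9))^(-90) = (0 5 11 10 14 13 12)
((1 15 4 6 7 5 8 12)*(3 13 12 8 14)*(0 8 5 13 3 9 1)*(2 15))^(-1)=(0 12 13 7 6 4 15 2 1 9 14 5 8)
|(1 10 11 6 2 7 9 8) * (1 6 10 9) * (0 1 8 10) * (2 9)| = 9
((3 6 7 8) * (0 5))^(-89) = (0 5)(3 8 7 6)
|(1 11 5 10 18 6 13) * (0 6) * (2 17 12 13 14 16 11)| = 40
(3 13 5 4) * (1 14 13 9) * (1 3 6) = [0, 14, 2, 9, 6, 4, 1, 7, 8, 3, 10, 11, 12, 5, 13] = (1 14 13 5 4 6)(3 9)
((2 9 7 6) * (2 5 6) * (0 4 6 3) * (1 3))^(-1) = ((0 4 6 5 1 3)(2 9 7))^(-1) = (0 3 1 5 6 4)(2 7 9)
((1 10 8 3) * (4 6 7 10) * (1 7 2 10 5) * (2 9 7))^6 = ((1 4 6 9 7 5)(2 10 8 3))^6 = (2 8)(3 10)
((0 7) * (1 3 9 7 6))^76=((0 6 1 3 9 7))^76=(0 9 1)(3 6 7)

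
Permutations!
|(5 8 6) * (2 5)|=4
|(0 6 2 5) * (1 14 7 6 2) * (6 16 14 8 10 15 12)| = 6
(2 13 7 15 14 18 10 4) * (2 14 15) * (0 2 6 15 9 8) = (0 2 13 7 6 15 9 8)(4 14 18 10) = [2, 1, 13, 3, 14, 5, 15, 6, 0, 8, 4, 11, 12, 7, 18, 9, 16, 17, 10]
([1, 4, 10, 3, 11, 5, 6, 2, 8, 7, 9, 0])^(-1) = [11, 0, 7, 3, 1, 5, 6, 9, 8, 10, 2, 4]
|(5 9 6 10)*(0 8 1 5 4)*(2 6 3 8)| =|(0 2 6 10 4)(1 5 9 3 8)| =5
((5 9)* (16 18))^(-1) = (5 9)(16 18)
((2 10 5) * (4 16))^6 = ((2 10 5)(4 16))^6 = (16)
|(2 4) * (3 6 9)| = |(2 4)(3 6 9)| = 6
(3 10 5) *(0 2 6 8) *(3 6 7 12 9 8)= (0 2 7 12 9 8)(3 10 5 6)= [2, 1, 7, 10, 4, 6, 3, 12, 0, 8, 5, 11, 9]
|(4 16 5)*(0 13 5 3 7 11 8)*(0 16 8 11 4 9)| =|(0 13 5 9)(3 7 4 8 16)| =20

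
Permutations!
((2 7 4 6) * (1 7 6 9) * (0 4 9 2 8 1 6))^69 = (1 8 6 9 7)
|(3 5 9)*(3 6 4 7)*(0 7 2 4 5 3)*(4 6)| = |(0 7)(2 6 5 9 4)| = 10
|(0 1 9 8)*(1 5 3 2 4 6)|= 9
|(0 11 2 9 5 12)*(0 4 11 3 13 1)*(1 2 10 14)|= 12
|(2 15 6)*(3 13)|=6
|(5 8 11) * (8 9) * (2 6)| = 4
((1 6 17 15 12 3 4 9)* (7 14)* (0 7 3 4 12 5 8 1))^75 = ((0 7 14 3 12 4 9)(1 6 17 15 5 8))^75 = (0 4 3 7 9 12 14)(1 15)(5 6)(8 17)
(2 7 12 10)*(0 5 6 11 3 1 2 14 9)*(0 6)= (0 5)(1 2 7 12 10 14 9 6 11 3)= [5, 2, 7, 1, 4, 0, 11, 12, 8, 6, 14, 3, 10, 13, 9]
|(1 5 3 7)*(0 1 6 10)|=7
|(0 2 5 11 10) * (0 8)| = 6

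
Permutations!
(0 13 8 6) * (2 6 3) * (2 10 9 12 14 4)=(0 13 8 3 10 9 12 14 4 2 6)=[13, 1, 6, 10, 2, 5, 0, 7, 3, 12, 9, 11, 14, 8, 4]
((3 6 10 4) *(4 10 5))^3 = ((10)(3 6 5 4))^3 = (10)(3 4 5 6)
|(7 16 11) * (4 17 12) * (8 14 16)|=15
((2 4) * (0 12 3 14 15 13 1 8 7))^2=(0 3 15 1 7 12 14 13 8)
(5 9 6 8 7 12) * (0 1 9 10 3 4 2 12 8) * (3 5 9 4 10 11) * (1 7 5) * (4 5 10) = (0 7 8 10 1 5 11 3 4 2 12 9 6) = [7, 5, 12, 4, 2, 11, 0, 8, 10, 6, 1, 3, 9]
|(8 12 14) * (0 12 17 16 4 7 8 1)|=20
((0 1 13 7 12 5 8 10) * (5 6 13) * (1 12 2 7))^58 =(0 6 1 8)(5 10 12 13)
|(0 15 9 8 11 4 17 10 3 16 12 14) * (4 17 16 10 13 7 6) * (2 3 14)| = 16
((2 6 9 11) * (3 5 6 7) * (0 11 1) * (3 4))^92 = ((0 11 2 7 4 3 5 6 9 1))^92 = (0 2 4 5 9)(1 11 7 3 6)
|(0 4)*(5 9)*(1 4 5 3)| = |(0 5 9 3 1 4)| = 6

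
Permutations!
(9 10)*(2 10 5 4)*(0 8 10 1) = (0 8 10 9 5 4 2 1) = [8, 0, 1, 3, 2, 4, 6, 7, 10, 5, 9]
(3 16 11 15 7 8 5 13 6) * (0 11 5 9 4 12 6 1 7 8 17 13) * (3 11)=(0 3 16 5)(1 7 17 13)(4 12 6 11 15 8 9)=[3, 7, 2, 16, 12, 0, 11, 17, 9, 4, 10, 15, 6, 1, 14, 8, 5, 13]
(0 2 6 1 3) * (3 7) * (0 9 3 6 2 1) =[1, 7, 2, 9, 4, 5, 0, 6, 8, 3] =(0 1 7 6)(3 9)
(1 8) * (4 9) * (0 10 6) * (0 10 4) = (0 4 9)(1 8)(6 10) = [4, 8, 2, 3, 9, 5, 10, 7, 1, 0, 6]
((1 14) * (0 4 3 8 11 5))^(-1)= ((0 4 3 8 11 5)(1 14))^(-1)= (0 5 11 8 3 4)(1 14)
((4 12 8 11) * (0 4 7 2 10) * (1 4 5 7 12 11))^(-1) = ((0 5 7 2 10)(1 4 11 12 8))^(-1) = (0 10 2 7 5)(1 8 12 11 4)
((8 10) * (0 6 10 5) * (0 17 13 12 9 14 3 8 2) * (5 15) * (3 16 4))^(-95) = (0 6 10 2)(3 17 14 8 13 16 15 12 4 5 9) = ((0 6 10 2)(3 8 15 5 17 13 12 9 14 16 4))^(-95)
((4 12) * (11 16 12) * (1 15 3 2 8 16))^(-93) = ((1 15 3 2 8 16 12 4 11))^(-93) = (1 12 2)(3 11 16)(4 8 15)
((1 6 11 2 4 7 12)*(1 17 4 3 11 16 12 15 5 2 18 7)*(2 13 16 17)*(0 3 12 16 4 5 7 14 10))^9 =(0 18)(1 5)(2 12)(3 14)(4 17)(6 13)(7 15)(10 11)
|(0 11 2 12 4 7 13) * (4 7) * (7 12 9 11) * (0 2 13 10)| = 12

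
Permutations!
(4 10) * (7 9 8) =(4 10)(7 9 8) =[0, 1, 2, 3, 10, 5, 6, 9, 7, 8, 4]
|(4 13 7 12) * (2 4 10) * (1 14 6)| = 6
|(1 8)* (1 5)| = 3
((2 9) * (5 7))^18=(9)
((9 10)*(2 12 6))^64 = ((2 12 6)(9 10))^64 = (2 12 6)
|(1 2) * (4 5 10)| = 6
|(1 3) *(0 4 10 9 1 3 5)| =|(0 4 10 9 1 5)| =6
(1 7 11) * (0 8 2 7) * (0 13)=(0 8 2 7 11 1 13)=[8, 13, 7, 3, 4, 5, 6, 11, 2, 9, 10, 1, 12, 0]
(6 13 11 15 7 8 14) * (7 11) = (6 13 7 8 14)(11 15) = [0, 1, 2, 3, 4, 5, 13, 8, 14, 9, 10, 15, 12, 7, 6, 11]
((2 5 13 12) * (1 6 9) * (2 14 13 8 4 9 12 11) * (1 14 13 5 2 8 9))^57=((1 6 12 13 11 8 4)(5 9 14))^57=(14)(1 6 12 13 11 8 4)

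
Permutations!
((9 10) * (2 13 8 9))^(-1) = (2 10 9 8 13) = ((2 13 8 9 10))^(-1)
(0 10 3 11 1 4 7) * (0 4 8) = (0 10 3 11 1 8)(4 7) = [10, 8, 2, 11, 7, 5, 6, 4, 0, 9, 3, 1]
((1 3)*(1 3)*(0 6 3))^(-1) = (0 3 6)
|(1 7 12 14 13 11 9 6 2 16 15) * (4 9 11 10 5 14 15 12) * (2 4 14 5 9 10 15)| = 60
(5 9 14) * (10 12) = (5 9 14)(10 12) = [0, 1, 2, 3, 4, 9, 6, 7, 8, 14, 12, 11, 10, 13, 5]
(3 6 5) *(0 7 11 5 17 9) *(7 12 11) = [12, 1, 2, 6, 4, 3, 17, 7, 8, 0, 10, 5, 11, 13, 14, 15, 16, 9] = (0 12 11 5 3 6 17 9)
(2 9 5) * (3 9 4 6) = (2 4 6 3 9 5) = [0, 1, 4, 9, 6, 2, 3, 7, 8, 5]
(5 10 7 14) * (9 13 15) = (5 10 7 14)(9 13 15) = [0, 1, 2, 3, 4, 10, 6, 14, 8, 13, 7, 11, 12, 15, 5, 9]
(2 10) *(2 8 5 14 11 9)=(2 10 8 5 14 11 9)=[0, 1, 10, 3, 4, 14, 6, 7, 5, 2, 8, 9, 12, 13, 11]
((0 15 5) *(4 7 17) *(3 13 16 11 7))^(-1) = ((0 15 5)(3 13 16 11 7 17 4))^(-1) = (0 5 15)(3 4 17 7 11 16 13)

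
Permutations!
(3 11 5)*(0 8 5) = (0 8 5 3 11) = [8, 1, 2, 11, 4, 3, 6, 7, 5, 9, 10, 0]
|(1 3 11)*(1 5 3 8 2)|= 3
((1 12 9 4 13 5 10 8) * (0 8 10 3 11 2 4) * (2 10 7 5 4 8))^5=((0 2 8 1 12 9)(3 11 10 7 5)(4 13))^5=(0 9 12 1 8 2)(4 13)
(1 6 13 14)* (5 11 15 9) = (1 6 13 14)(5 11 15 9) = [0, 6, 2, 3, 4, 11, 13, 7, 8, 5, 10, 15, 12, 14, 1, 9]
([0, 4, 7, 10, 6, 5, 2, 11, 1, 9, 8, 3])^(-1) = [0, 8, 6, 11, 1, 5, 4, 2, 10, 9, 3, 7]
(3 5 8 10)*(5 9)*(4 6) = (3 9 5 8 10)(4 6) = [0, 1, 2, 9, 6, 8, 4, 7, 10, 5, 3]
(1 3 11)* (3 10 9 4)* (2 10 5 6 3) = [0, 5, 10, 11, 2, 6, 3, 7, 8, 4, 9, 1] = (1 5 6 3 11)(2 10 9 4)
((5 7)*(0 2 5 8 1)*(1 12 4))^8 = ((0 2 5 7 8 12 4 1))^8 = (12)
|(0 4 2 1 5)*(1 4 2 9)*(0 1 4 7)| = |(0 2 7)(1 5)(4 9)| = 6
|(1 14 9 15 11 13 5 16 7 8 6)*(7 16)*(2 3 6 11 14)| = 60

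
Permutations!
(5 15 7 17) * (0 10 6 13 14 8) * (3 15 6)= (0 10 3 15 7 17 5 6 13 14 8)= [10, 1, 2, 15, 4, 6, 13, 17, 0, 9, 3, 11, 12, 14, 8, 7, 16, 5]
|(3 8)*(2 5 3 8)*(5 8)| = |(2 8 5 3)| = 4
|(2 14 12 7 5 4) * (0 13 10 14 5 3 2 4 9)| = |(0 13 10 14 12 7 3 2 5 9)| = 10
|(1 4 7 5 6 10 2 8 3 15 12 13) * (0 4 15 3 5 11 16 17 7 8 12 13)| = 24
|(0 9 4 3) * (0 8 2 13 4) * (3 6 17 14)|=|(0 9)(2 13 4 6 17 14 3 8)|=8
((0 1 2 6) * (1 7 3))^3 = (0 1)(2 7)(3 6)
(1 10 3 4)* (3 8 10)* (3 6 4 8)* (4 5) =(1 6 5 4)(3 8 10) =[0, 6, 2, 8, 1, 4, 5, 7, 10, 9, 3]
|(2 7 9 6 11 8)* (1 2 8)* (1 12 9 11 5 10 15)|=10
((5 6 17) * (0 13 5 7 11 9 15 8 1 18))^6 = ((0 13 5 6 17 7 11 9 15 8 1 18))^6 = (0 11)(1 17)(5 15)(6 8)(7 18)(9 13)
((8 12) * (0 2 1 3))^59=(0 3 1 2)(8 12)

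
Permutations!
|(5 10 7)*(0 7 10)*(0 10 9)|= 5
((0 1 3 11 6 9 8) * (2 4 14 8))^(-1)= (0 8 14 4 2 9 6 11 3 1)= ((0 1 3 11 6 9 2 4 14 8))^(-1)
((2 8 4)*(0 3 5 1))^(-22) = ((0 3 5 1)(2 8 4))^(-22) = (0 5)(1 3)(2 4 8)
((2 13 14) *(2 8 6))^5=((2 13 14 8 6))^5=(14)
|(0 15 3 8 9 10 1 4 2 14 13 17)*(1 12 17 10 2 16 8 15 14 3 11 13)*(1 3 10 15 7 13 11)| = 15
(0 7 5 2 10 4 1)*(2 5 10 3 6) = (0 7 10 4 1)(2 3 6) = [7, 0, 3, 6, 1, 5, 2, 10, 8, 9, 4]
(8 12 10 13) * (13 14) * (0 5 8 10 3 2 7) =(0 5 8 12 3 2 7)(10 14 13) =[5, 1, 7, 2, 4, 8, 6, 0, 12, 9, 14, 11, 3, 10, 13]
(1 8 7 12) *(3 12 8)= (1 3 12)(7 8)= [0, 3, 2, 12, 4, 5, 6, 8, 7, 9, 10, 11, 1]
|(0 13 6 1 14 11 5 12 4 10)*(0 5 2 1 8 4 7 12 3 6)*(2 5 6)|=|(0 13)(1 14 11 5 3 2)(4 10 6 8)(7 12)|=12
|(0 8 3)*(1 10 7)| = 3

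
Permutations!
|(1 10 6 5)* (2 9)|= 4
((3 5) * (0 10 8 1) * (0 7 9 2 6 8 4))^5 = (0 4 10)(1 8 6 2 9 7)(3 5)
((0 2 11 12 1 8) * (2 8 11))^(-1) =((0 8)(1 11 12))^(-1) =(0 8)(1 12 11)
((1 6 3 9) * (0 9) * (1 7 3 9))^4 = (0 7 6)(1 3 9)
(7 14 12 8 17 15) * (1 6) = (1 6)(7 14 12 8 17 15) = [0, 6, 2, 3, 4, 5, 1, 14, 17, 9, 10, 11, 8, 13, 12, 7, 16, 15]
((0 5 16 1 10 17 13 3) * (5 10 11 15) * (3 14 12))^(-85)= (0 3 12 14 13 17 10)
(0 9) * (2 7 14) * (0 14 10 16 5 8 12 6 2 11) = [9, 1, 7, 3, 4, 8, 2, 10, 12, 14, 16, 0, 6, 13, 11, 15, 5] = (0 9 14 11)(2 7 10 16 5 8 12 6)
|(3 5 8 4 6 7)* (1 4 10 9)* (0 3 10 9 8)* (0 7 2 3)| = |(1 4 6 2 3 5 7 10 8 9)| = 10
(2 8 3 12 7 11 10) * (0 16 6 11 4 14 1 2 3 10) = (0 16 6 11)(1 2 8 10 3 12 7 4 14) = [16, 2, 8, 12, 14, 5, 11, 4, 10, 9, 3, 0, 7, 13, 1, 15, 6]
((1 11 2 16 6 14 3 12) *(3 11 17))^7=(1 12 3 17)(2 6 11 16 14)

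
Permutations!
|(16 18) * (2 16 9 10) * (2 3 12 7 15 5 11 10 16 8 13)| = |(2 8 13)(3 12 7 15 5 11 10)(9 16 18)| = 21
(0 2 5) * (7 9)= (0 2 5)(7 9)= [2, 1, 5, 3, 4, 0, 6, 9, 8, 7]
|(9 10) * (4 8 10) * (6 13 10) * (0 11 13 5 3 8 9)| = 4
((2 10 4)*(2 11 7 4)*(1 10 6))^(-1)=((1 10 2 6)(4 11 7))^(-1)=(1 6 2 10)(4 7 11)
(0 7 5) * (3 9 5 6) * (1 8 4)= (0 7 6 3 9 5)(1 8 4)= [7, 8, 2, 9, 1, 0, 3, 6, 4, 5]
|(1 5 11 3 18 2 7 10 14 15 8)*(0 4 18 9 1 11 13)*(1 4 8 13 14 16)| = 16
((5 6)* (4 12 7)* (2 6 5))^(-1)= ((2 6)(4 12 7))^(-1)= (2 6)(4 7 12)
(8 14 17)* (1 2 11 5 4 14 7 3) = [0, 2, 11, 1, 14, 4, 6, 3, 7, 9, 10, 5, 12, 13, 17, 15, 16, 8] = (1 2 11 5 4 14 17 8 7 3)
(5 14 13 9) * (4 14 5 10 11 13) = (4 14)(9 10 11 13) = [0, 1, 2, 3, 14, 5, 6, 7, 8, 10, 11, 13, 12, 9, 4]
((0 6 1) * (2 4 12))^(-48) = (12)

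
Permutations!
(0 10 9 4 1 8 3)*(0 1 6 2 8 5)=(0 10 9 4 6 2 8 3 1 5)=[10, 5, 8, 1, 6, 0, 2, 7, 3, 4, 9]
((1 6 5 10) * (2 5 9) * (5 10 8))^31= (1 6 9 2 10)(5 8)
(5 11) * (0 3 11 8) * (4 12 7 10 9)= [3, 1, 2, 11, 12, 8, 6, 10, 0, 4, 9, 5, 7]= (0 3 11 5 8)(4 12 7 10 9)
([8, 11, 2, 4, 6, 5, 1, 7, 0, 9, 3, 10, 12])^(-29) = [8, 11, 2, 4, 6, 5, 1, 7, 0, 9, 3, 10, 12]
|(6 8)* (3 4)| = 2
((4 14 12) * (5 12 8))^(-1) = (4 12 5 8 14)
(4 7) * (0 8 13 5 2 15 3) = (0 8 13 5 2 15 3)(4 7) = [8, 1, 15, 0, 7, 2, 6, 4, 13, 9, 10, 11, 12, 5, 14, 3]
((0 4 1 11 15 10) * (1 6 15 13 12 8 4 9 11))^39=((0 9 11 13 12 8 4 6 15 10))^39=(0 10 15 6 4 8 12 13 11 9)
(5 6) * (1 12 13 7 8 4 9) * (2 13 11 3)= (1 12 11 3 2 13 7 8 4 9)(5 6)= [0, 12, 13, 2, 9, 6, 5, 8, 4, 1, 10, 3, 11, 7]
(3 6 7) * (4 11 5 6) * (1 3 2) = (1 3 4 11 5 6 7 2) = [0, 3, 1, 4, 11, 6, 7, 2, 8, 9, 10, 5]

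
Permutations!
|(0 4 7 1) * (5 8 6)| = 12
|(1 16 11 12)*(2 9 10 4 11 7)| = |(1 16 7 2 9 10 4 11 12)| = 9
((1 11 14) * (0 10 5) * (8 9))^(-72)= (14)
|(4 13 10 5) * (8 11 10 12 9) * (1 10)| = 9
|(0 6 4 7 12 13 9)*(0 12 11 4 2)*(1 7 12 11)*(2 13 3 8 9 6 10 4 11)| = 8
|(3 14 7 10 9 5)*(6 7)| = 7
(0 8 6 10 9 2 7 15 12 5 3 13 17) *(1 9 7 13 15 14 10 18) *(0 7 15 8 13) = (0 13 17 7 14 10 15 12 5 3 8 6 18 1 9 2) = [13, 9, 0, 8, 4, 3, 18, 14, 6, 2, 15, 11, 5, 17, 10, 12, 16, 7, 1]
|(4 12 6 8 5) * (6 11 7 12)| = 12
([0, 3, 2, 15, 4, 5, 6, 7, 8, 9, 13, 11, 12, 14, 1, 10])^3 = [0, 10, 2, 13, 4, 5, 6, 7, 8, 9, 1, 11, 12, 3, 15, 14]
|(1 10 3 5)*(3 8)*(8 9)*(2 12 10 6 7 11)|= 11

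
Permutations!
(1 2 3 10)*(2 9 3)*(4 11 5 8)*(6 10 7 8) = (1 9 3 7 8 4 11 5 6 10) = [0, 9, 2, 7, 11, 6, 10, 8, 4, 3, 1, 5]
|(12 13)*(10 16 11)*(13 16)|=5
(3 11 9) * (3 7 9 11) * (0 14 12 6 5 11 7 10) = [14, 1, 2, 3, 4, 11, 5, 9, 8, 10, 0, 7, 6, 13, 12] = (0 14 12 6 5 11 7 9 10)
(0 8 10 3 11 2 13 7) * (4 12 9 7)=[8, 1, 13, 11, 12, 5, 6, 0, 10, 7, 3, 2, 9, 4]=(0 8 10 3 11 2 13 4 12 9 7)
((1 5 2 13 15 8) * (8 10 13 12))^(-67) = ((1 5 2 12 8)(10 13 15))^(-67) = (1 12 5 8 2)(10 15 13)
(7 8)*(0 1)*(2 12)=(0 1)(2 12)(7 8)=[1, 0, 12, 3, 4, 5, 6, 8, 7, 9, 10, 11, 2]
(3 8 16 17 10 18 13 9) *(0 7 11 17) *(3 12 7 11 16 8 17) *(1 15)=(0 11 3 17 10 18 13 9 12 7 16)(1 15)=[11, 15, 2, 17, 4, 5, 6, 16, 8, 12, 18, 3, 7, 9, 14, 1, 0, 10, 13]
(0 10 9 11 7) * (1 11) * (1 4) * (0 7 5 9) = (0 10)(1 11 5 9 4) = [10, 11, 2, 3, 1, 9, 6, 7, 8, 4, 0, 5]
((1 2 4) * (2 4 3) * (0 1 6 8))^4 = ((0 1 4 6 8)(2 3))^4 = (0 8 6 4 1)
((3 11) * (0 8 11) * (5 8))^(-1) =((0 5 8 11 3))^(-1) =(0 3 11 8 5)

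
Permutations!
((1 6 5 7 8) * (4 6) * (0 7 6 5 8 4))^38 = (0 5 1 4 8 7 6)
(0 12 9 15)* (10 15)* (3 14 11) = (0 12 9 10 15)(3 14 11) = [12, 1, 2, 14, 4, 5, 6, 7, 8, 10, 15, 3, 9, 13, 11, 0]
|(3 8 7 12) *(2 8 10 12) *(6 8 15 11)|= |(2 15 11 6 8 7)(3 10 12)|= 6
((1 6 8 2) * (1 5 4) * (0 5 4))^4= (1 4 2 8 6)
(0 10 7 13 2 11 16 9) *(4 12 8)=(0 10 7 13 2 11 16 9)(4 12 8)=[10, 1, 11, 3, 12, 5, 6, 13, 4, 0, 7, 16, 8, 2, 14, 15, 9]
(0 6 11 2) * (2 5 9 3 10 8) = (0 6 11 5 9 3 10 8 2) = [6, 1, 0, 10, 4, 9, 11, 7, 2, 3, 8, 5]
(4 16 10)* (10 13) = (4 16 13 10) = [0, 1, 2, 3, 16, 5, 6, 7, 8, 9, 4, 11, 12, 10, 14, 15, 13]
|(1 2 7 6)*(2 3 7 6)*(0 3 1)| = |(0 3 7 2 6)| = 5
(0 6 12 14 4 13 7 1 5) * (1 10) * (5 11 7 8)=[6, 11, 2, 3, 13, 0, 12, 10, 5, 9, 1, 7, 14, 8, 4]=(0 6 12 14 4 13 8 5)(1 11 7 10)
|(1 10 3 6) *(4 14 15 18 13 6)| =9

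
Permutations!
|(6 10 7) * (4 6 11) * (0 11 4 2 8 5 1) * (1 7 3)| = |(0 11 2 8 5 7 4 6 10 3 1)| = 11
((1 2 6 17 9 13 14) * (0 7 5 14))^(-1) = ((0 7 5 14 1 2 6 17 9 13))^(-1) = (0 13 9 17 6 2 1 14 5 7)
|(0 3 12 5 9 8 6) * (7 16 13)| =21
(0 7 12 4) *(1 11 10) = (0 7 12 4)(1 11 10) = [7, 11, 2, 3, 0, 5, 6, 12, 8, 9, 1, 10, 4]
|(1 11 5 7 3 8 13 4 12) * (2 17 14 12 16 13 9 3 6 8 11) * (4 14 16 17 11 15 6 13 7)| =55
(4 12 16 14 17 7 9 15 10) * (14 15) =(4 12 16 15 10)(7 9 14 17) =[0, 1, 2, 3, 12, 5, 6, 9, 8, 14, 4, 11, 16, 13, 17, 10, 15, 7]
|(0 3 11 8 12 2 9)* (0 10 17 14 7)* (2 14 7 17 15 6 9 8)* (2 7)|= |(0 3 11 7)(2 8 12 14 17)(6 9 10 15)|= 20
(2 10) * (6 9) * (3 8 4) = (2 10)(3 8 4)(6 9) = [0, 1, 10, 8, 3, 5, 9, 7, 4, 6, 2]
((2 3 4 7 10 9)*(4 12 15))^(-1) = (2 9 10 7 4 15 12 3)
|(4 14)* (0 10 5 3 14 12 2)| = 8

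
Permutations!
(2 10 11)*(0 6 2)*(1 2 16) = (0 6 16 1 2 10 11) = [6, 2, 10, 3, 4, 5, 16, 7, 8, 9, 11, 0, 12, 13, 14, 15, 1]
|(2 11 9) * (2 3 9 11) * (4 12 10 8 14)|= 10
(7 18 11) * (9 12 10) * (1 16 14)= [0, 16, 2, 3, 4, 5, 6, 18, 8, 12, 9, 7, 10, 13, 1, 15, 14, 17, 11]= (1 16 14)(7 18 11)(9 12 10)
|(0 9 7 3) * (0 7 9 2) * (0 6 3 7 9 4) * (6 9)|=|(0 2 9 4)(3 6)|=4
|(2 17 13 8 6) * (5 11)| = 10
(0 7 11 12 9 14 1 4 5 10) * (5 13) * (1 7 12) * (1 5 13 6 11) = [12, 4, 2, 3, 6, 10, 11, 1, 8, 14, 0, 5, 9, 13, 7] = (0 12 9 14 7 1 4 6 11 5 10)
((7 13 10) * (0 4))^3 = (13)(0 4)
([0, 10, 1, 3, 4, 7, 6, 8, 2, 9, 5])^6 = (10)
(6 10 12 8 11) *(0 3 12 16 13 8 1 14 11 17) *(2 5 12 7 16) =(0 3 7 16 13 8 17)(1 14 11 6 10 2 5 12) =[3, 14, 5, 7, 4, 12, 10, 16, 17, 9, 2, 6, 1, 8, 11, 15, 13, 0]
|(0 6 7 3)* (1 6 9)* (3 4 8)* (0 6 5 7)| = |(0 9 1 5 7 4 8 3 6)| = 9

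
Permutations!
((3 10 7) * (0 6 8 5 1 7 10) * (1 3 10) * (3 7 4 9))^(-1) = ((0 6 8 5 7 10 1 4 9 3))^(-1) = (0 3 9 4 1 10 7 5 8 6)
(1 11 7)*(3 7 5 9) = (1 11 5 9 3 7) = [0, 11, 2, 7, 4, 9, 6, 1, 8, 3, 10, 5]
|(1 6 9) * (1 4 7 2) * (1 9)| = |(1 6)(2 9 4 7)| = 4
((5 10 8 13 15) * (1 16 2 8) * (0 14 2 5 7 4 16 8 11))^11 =(0 11 2 14)(1 13 7 16 10 8 15 4 5)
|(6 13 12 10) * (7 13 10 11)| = 4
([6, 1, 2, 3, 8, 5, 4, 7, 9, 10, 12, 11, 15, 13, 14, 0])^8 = [0, 1, 2, 3, 4, 5, 6, 7, 8, 9, 10, 11, 12, 13, 14, 15]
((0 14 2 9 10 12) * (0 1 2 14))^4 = ((14)(1 2 9 10 12))^4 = (14)(1 12 10 9 2)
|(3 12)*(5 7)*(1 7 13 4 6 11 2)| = 8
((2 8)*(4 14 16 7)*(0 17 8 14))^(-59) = ((0 17 8 2 14 16 7 4))^(-59) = (0 16 8 4 14 17 7 2)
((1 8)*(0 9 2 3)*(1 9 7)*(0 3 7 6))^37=((0 6)(1 8 9 2 7))^37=(0 6)(1 9 7 8 2)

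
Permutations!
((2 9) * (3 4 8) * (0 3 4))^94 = ((0 3)(2 9)(4 8))^94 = (9)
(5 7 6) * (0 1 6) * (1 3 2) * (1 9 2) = (0 3 1 6 5 7)(2 9) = [3, 6, 9, 1, 4, 7, 5, 0, 8, 2]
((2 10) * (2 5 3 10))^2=((3 10 5))^2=(3 5 10)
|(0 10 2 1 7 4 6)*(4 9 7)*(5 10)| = 14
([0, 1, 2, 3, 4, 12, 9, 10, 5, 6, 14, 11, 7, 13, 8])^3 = [0, 1, 2, 3, 4, 10, 9, 8, 7, 6, 5, 11, 14, 13, 12]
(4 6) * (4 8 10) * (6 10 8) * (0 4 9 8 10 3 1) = (0 4 3 1)(8 10 9) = [4, 0, 2, 1, 3, 5, 6, 7, 10, 8, 9]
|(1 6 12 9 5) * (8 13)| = 10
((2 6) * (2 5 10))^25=(2 6 5 10)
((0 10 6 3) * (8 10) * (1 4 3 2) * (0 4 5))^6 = ((0 8 10 6 2 1 5)(3 4))^6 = (0 5 1 2 6 10 8)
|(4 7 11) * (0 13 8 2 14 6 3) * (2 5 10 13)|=|(0 2 14 6 3)(4 7 11)(5 10 13 8)|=60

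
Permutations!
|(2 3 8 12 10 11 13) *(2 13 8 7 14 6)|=20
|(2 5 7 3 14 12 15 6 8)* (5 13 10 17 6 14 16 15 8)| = 13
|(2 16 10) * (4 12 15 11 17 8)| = 6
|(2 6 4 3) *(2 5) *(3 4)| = 4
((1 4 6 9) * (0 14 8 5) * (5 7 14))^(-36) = ((0 5)(1 4 6 9)(7 14 8))^(-36) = (14)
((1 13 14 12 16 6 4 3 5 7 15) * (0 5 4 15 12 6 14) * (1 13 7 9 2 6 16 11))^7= ((0 5 9 2 6 15 13)(1 7 12 11)(3 4)(14 16))^7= (1 11 12 7)(3 4)(14 16)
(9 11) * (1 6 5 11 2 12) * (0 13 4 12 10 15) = (0 13 4 12 1 6 5 11 9 2 10 15) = [13, 6, 10, 3, 12, 11, 5, 7, 8, 2, 15, 9, 1, 4, 14, 0]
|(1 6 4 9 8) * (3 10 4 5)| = 8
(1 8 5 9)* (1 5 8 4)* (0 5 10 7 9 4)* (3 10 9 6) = (0 5 4 1)(3 10 7 6) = [5, 0, 2, 10, 1, 4, 3, 6, 8, 9, 7]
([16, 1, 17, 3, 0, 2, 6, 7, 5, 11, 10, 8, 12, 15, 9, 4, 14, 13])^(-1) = (0 4 15 13 17 2 5 8 11 9 14 16)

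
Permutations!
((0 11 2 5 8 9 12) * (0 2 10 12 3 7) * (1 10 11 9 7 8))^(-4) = (0 9 3 8 7)(1 10 12 2 5)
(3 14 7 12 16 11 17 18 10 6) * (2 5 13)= [0, 1, 5, 14, 4, 13, 3, 12, 8, 9, 6, 17, 16, 2, 7, 15, 11, 18, 10]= (2 5 13)(3 14 7 12 16 11 17 18 10 6)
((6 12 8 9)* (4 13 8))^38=(4 8 6)(9 12 13)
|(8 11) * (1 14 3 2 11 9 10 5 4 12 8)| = 30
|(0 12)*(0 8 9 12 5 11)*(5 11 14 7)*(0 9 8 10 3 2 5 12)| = |(0 11 9)(2 5 14 7 12 10 3)| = 21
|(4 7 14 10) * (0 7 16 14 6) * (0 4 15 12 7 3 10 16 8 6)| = |(0 3 10 15 12 7)(4 8 6)(14 16)| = 6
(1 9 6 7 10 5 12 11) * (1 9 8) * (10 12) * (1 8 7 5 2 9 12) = (1 7)(2 9 6 5 10)(11 12) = [0, 7, 9, 3, 4, 10, 5, 1, 8, 6, 2, 12, 11]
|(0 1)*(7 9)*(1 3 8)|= 4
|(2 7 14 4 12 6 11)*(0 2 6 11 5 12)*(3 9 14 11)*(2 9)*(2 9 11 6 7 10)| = 10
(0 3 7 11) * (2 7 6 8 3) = [2, 1, 7, 6, 4, 5, 8, 11, 3, 9, 10, 0] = (0 2 7 11)(3 6 8)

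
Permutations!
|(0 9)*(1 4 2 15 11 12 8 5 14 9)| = 11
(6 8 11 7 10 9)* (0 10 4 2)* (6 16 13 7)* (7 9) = [10, 1, 0, 3, 2, 5, 8, 4, 11, 16, 7, 6, 12, 9, 14, 15, 13] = (0 10 7 4 2)(6 8 11)(9 16 13)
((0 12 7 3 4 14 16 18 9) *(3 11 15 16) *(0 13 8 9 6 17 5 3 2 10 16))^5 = (2 17)(3 16)(4 18)(5 10)(6 14)(8 13 9)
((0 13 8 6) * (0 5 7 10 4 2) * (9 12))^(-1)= (0 2 4 10 7 5 6 8 13)(9 12)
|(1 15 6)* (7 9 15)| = 5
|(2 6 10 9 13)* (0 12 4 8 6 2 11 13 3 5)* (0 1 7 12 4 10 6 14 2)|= |(0 4 8 14 2)(1 7 12 10 9 3 5)(11 13)|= 70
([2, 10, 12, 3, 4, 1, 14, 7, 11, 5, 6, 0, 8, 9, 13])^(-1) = [11, 5, 0, 3, 4, 9, 10, 7, 12, 13, 1, 8, 2, 14, 6]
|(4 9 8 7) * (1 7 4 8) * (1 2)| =6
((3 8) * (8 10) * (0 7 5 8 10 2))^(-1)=(10)(0 2 3 8 5 7)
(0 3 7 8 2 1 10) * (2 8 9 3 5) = (0 5 2 1 10)(3 7 9) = [5, 10, 1, 7, 4, 2, 6, 9, 8, 3, 0]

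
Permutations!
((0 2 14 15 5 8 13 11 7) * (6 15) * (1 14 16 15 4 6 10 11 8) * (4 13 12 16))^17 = ((0 2 4 6 13 8 12 16 15 5 1 14 10 11 7))^17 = (0 4 13 12 15 1 10 7 2 6 8 16 5 14 11)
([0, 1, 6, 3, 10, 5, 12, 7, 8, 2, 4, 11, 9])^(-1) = (2 9 12 6)(4 10)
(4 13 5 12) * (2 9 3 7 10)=[0, 1, 9, 7, 13, 12, 6, 10, 8, 3, 2, 11, 4, 5]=(2 9 3 7 10)(4 13 5 12)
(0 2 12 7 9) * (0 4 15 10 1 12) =(0 2)(1 12 7 9 4 15 10) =[2, 12, 0, 3, 15, 5, 6, 9, 8, 4, 1, 11, 7, 13, 14, 10]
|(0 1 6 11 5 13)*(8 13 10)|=8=|(0 1 6 11 5 10 8 13)|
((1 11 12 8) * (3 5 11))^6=(12)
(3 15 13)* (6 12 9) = [0, 1, 2, 15, 4, 5, 12, 7, 8, 6, 10, 11, 9, 3, 14, 13] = (3 15 13)(6 12 9)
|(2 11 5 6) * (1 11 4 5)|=4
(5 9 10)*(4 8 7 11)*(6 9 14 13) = (4 8 7 11)(5 14 13 6 9 10) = [0, 1, 2, 3, 8, 14, 9, 11, 7, 10, 5, 4, 12, 6, 13]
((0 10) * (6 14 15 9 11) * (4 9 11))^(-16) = ((0 10)(4 9)(6 14 15 11))^(-16) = (15)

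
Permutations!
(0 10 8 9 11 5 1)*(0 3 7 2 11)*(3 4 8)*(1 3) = (0 10 1 4 8 9)(2 11 5 3 7) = [10, 4, 11, 7, 8, 3, 6, 2, 9, 0, 1, 5]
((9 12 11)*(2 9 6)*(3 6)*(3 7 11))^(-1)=(2 6 3 12 9)(7 11)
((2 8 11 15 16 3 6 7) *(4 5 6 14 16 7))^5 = ((2 8 11 15 7)(3 14 16)(4 5 6))^5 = (3 16 14)(4 6 5)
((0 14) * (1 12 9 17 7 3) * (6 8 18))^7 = ((0 14)(1 12 9 17 7 3)(6 8 18))^7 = (0 14)(1 12 9 17 7 3)(6 8 18)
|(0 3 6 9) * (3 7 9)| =|(0 7 9)(3 6)| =6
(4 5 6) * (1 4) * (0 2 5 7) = (0 2 5 6 1 4 7) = [2, 4, 5, 3, 7, 6, 1, 0]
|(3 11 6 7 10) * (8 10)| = |(3 11 6 7 8 10)| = 6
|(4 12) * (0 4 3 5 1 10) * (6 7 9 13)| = |(0 4 12 3 5 1 10)(6 7 9 13)| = 28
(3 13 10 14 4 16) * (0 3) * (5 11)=(0 3 13 10 14 4 16)(5 11)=[3, 1, 2, 13, 16, 11, 6, 7, 8, 9, 14, 5, 12, 10, 4, 15, 0]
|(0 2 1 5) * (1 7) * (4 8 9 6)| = 20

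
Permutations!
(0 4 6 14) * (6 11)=[4, 1, 2, 3, 11, 5, 14, 7, 8, 9, 10, 6, 12, 13, 0]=(0 4 11 6 14)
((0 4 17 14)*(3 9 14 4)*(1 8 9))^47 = ((0 3 1 8 9 14)(4 17))^47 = (0 14 9 8 1 3)(4 17)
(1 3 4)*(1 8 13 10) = (1 3 4 8 13 10) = [0, 3, 2, 4, 8, 5, 6, 7, 13, 9, 1, 11, 12, 10]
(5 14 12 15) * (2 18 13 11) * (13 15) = (2 18 15 5 14 12 13 11) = [0, 1, 18, 3, 4, 14, 6, 7, 8, 9, 10, 2, 13, 11, 12, 5, 16, 17, 15]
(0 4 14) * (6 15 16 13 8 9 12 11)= (0 4 14)(6 15 16 13 8 9 12 11)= [4, 1, 2, 3, 14, 5, 15, 7, 9, 12, 10, 6, 11, 8, 0, 16, 13]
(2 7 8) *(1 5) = (1 5)(2 7 8) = [0, 5, 7, 3, 4, 1, 6, 8, 2]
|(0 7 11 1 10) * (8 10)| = |(0 7 11 1 8 10)| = 6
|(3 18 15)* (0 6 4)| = |(0 6 4)(3 18 15)| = 3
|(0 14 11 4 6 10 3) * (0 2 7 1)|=10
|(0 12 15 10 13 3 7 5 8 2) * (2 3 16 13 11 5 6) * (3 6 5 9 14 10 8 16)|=|(0 12 15 8 6 2)(3 7 5 16 13)(9 14 10 11)|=60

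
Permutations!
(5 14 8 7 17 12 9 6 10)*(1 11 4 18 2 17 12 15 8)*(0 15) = (0 15 8 7 12 9 6 10 5 14 1 11 4 18 2 17) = [15, 11, 17, 3, 18, 14, 10, 12, 7, 6, 5, 4, 9, 13, 1, 8, 16, 0, 2]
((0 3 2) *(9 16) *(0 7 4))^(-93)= (0 2 4 3 7)(9 16)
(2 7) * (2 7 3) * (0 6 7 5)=(0 6 7 5)(2 3)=[6, 1, 3, 2, 4, 0, 7, 5]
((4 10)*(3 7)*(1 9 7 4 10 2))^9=((10)(1 9 7 3 4 2))^9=(10)(1 3)(2 7)(4 9)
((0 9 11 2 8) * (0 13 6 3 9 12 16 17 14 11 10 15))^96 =((0 12 16 17 14 11 2 8 13 6 3 9 10 15))^96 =(0 10 3 13 2 14 16)(6 8 11 17 12 15 9)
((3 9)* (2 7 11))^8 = (2 11 7)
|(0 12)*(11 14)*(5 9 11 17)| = 10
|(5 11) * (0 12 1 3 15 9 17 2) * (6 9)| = 18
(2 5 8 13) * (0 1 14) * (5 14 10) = (0 1 10 5 8 13 2 14) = [1, 10, 14, 3, 4, 8, 6, 7, 13, 9, 5, 11, 12, 2, 0]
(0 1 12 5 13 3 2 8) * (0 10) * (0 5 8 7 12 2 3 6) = (0 1 2 7 12 8 10 5 13 6) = [1, 2, 7, 3, 4, 13, 0, 12, 10, 9, 5, 11, 8, 6]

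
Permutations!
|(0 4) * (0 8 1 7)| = |(0 4 8 1 7)| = 5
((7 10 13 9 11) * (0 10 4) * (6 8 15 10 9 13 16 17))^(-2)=((0 9 11 7 4)(6 8 15 10 16 17))^(-2)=(0 7 9 4 11)(6 16 15)(8 17 10)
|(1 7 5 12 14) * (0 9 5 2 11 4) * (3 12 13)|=|(0 9 5 13 3 12 14 1 7 2 11 4)|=12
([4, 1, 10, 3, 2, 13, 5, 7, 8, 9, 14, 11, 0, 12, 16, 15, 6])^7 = (0 5 14 4 13 16 2 12 6 10)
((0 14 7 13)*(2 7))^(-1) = (0 13 7 2 14)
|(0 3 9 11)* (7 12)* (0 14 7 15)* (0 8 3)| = 8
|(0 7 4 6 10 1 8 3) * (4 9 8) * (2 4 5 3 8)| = 10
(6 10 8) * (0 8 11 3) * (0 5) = (0 8 6 10 11 3 5) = [8, 1, 2, 5, 4, 0, 10, 7, 6, 9, 11, 3]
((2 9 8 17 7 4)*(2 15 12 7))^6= (2 8)(4 12)(7 15)(9 17)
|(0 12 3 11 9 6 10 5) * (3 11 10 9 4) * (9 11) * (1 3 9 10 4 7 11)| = |(0 12 10 5)(1 3 4 9 6)(7 11)| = 20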